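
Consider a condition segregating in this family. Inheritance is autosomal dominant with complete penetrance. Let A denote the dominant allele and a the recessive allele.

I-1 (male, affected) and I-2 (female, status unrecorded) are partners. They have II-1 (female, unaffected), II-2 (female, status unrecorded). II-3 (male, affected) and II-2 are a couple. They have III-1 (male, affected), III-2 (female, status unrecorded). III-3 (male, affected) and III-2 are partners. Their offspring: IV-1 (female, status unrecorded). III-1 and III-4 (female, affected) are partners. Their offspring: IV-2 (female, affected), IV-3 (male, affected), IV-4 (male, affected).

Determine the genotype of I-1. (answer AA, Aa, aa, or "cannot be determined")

Aa

From phenotype alone, I-1 is AA or Aa.
I-1 is affected so carries A and passed a to II-1 (aa), so I-1 is Aa.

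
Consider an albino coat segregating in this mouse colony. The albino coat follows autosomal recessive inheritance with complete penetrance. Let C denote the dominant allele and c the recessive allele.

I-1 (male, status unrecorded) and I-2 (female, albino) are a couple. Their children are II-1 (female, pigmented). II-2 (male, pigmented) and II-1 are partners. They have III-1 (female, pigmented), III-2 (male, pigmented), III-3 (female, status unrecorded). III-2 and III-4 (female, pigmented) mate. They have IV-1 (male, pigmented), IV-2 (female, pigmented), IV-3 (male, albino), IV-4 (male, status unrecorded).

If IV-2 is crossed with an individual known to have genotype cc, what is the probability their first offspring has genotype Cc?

2/3

III-2 is pigmented so carries C and passed c to IV-3 (cc), so III-2 is Cc.
III-4 is pigmented so carries C and passed c to IV-3 (cc), so III-4 is Cc.
IV-2 is a pigmented offspring of III-2 (Cc) × III-4 (Cc), whose cross gives 1/4 CC : 1/2 Cc : 1/4 cc; conditioning on being pigmented, IV-2 is CC with probability 1/3, Cc with probability 2/3.
Summing over parental genotype combinations, P(offspring has genotype Cc) = 1/3·1 + 2/3·1/2 = 2/3.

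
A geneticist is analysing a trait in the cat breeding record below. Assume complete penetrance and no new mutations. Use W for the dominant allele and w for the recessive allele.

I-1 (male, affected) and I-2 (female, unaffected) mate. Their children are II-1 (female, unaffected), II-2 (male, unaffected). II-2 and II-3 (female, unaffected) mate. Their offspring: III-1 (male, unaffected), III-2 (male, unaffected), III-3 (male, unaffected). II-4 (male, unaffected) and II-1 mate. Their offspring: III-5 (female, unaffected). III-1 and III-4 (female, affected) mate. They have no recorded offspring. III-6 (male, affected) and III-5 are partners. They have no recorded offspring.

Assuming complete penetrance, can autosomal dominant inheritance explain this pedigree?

A consistent assignment under autosomal dominant exists: I-1 Ww, I-2 ww, II-1 ww, II-2 ww, II-3 ww, II-4 ww, III-1 ww, III-2 ww, III-3 ww, III-4 WW, III-5 ww, III-6 WW.
In this assignment every recorded phenotype matches its genotype and every non-founder's genotype is obtainable from its parents' genotypes, so the pedigree is consistent.

Yes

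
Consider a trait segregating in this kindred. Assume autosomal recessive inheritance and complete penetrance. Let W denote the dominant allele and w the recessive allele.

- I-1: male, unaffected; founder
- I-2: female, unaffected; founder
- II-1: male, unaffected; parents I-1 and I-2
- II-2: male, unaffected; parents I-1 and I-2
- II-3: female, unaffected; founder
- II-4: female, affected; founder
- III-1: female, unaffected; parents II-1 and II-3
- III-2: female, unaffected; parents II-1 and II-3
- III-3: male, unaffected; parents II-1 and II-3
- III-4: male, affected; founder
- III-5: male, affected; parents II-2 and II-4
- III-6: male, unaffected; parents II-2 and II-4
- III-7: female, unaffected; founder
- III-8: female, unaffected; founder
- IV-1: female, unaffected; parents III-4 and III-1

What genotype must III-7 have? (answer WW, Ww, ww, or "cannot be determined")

cannot be determined

III-7's phenotype allows WW or Ww, and no parent or child forces a single allele at both positions; consistent genotype assignments exist with III-7 as WW or Ww.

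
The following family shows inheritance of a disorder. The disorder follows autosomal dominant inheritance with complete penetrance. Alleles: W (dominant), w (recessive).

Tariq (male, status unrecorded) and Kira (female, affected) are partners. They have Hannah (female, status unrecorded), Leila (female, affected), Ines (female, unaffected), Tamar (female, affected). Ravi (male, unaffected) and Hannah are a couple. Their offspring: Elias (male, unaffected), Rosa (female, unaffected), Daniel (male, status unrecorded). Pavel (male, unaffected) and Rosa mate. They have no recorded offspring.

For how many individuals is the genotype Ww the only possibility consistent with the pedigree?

1

Obligate heterozygotes: Kira is affected so carries W and passed w to Ines (ww), so Kira is Ww.
Every other individual is either homozygous by phenotype or has at least one consistent homozygous assignment, so the count is 1.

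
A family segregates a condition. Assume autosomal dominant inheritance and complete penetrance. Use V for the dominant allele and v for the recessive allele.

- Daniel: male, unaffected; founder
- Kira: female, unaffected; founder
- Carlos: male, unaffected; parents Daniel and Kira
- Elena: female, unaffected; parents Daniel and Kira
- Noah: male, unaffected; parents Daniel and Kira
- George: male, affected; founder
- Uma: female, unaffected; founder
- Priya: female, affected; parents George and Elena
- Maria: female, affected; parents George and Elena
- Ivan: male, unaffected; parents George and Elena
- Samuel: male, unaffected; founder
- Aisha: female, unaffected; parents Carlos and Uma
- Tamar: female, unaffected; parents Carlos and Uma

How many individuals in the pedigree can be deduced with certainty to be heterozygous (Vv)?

Obligate heterozygotes: George is affected so carries V and passed v to Ivan (vv), so George is Vv; Priya is affected so carries V and received v from Elena (vv), so Priya is Vv; Maria is affected so carries V and received v from Elena (vv), so Maria is Vv.
Every other individual is either homozygous by phenotype or has at least one consistent homozygous assignment, so the count is 3.

3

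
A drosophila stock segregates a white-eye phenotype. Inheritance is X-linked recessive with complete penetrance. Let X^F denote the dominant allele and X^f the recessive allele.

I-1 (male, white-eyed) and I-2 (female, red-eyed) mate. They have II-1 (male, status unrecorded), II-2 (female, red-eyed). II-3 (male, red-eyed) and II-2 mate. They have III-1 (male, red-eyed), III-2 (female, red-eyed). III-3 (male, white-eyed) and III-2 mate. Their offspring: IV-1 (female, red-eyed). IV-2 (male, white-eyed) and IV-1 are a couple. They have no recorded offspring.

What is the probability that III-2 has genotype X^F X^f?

II-3 is red-eyed, so II-3 is X^F Y.
II-2 is red-eyed so carries F and received f from I-1 (X^f Y), so II-2 is X^F X^f.
Their cross gives offspring ratios 1/2 X^F X^F : 1/2 X^F X^f. Conditioning on III-2 being red-eyed, P(X^F X^f) = 1/2 / 1 = 1/2 before taking III-2's own offspring into account.
III-3 is white-eyed, so III-3 is X^f Y.
Now use III-2's offspring. Probability of each recorded status — red-eyed daughter IV-1: 1/2 if III-2 is X^F X^f, 1 if X^F X^F.
Bayes: P(X^F X^f) = 1/2·1/2 / (1/2·1/2 + 1/2·1) = 1/3.

1/3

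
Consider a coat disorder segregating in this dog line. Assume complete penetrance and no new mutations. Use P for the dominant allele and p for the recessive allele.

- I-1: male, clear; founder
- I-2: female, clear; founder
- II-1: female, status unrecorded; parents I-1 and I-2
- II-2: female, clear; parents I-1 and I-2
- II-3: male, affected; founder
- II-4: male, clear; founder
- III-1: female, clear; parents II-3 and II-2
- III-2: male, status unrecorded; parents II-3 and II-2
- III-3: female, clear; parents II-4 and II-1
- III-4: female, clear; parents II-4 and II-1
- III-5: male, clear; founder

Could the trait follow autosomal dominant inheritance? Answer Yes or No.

A consistent assignment under autosomal dominant exists: I-1 pp, I-2 pp, II-1 pp, II-2 pp, II-3 Pp, II-4 pp, III-1 pp, III-2 Pp, III-3 pp, III-4 pp, III-5 pp.
In this assignment every recorded phenotype matches its genotype and every non-founder's genotype is obtainable from its parents' genotypes, so the pedigree is consistent.

Yes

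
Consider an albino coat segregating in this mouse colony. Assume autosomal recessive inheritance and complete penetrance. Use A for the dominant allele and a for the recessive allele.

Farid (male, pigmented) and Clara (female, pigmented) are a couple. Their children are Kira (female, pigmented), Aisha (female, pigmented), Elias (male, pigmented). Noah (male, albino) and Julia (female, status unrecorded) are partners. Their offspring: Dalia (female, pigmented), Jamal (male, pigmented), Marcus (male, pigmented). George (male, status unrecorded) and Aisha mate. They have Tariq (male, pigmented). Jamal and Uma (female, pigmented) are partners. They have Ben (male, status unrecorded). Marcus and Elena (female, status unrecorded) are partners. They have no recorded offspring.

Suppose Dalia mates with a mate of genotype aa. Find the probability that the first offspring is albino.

Dalia is pigmented so carries A and received a from Noah (aa), so Dalia is Aa.
The cross gives 1/2 Aa : 1/2 aa, so P(offspring is albino) = 1/2.

1/2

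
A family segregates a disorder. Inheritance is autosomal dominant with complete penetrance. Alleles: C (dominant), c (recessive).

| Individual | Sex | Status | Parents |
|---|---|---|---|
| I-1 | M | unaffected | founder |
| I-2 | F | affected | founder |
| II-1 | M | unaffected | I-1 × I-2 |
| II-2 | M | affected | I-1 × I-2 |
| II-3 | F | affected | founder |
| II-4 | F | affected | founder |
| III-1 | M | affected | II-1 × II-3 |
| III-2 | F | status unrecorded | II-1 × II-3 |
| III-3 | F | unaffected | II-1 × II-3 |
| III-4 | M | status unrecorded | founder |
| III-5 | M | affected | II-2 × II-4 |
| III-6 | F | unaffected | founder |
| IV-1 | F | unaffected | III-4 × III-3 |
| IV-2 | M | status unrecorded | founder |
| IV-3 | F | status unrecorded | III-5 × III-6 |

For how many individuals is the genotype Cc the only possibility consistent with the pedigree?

4

Obligate heterozygotes: I-2 is affected so carries C and passed c to II-1 (cc), so I-2 is Cc; II-2 is affected so carries C and received c from I-1 (cc), so II-2 is Cc; II-3 is affected so carries C and passed c to III-3 (cc), so II-3 is Cc; III-1 is affected so carries C and received c from II-1 (cc), so III-1 is Cc.
Every other individual is either homozygous by phenotype or has at least one consistent homozygous assignment, so the count is 4.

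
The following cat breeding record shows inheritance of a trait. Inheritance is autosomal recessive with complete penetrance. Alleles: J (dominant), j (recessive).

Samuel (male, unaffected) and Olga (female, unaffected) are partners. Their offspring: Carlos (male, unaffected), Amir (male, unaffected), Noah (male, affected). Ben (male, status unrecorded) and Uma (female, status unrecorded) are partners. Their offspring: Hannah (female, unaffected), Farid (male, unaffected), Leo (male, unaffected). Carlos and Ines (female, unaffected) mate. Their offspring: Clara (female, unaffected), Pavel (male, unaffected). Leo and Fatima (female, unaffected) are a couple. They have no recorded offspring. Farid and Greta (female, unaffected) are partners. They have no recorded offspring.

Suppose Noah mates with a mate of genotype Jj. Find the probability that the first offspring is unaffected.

1/2

Noah is affected, so Noah is jj.
The cross gives 1/2 Jj : 1/2 jj, so P(offspring is unaffected) = 1/2.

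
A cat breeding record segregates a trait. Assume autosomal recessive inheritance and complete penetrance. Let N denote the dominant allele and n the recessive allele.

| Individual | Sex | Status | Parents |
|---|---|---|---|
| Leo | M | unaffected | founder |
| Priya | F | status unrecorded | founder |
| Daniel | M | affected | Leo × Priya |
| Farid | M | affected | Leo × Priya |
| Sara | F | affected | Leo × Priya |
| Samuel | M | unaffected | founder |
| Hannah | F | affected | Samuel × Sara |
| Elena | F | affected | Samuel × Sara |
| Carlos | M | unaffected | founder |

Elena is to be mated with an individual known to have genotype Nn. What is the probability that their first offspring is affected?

1/2

Elena is affected, so Elena is nn.
The cross gives 1/2 Nn : 1/2 nn, so P(offspring is affected) = 1/2.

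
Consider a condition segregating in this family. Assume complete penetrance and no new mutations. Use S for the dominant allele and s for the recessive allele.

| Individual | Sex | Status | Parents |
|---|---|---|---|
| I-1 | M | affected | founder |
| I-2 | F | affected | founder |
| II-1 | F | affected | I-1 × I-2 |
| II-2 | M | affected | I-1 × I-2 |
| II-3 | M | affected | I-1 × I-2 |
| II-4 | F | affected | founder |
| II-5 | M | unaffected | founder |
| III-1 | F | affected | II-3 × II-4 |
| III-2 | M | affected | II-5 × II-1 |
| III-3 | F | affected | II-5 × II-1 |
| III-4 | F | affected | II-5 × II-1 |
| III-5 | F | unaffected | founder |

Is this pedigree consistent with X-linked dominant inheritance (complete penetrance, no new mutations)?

A consistent assignment under X-linked dominant exists: I-1 X^S Y, I-2 X^S X^S, II-1 X^S X^S, II-2 X^S Y, II-3 X^S Y, II-4 X^S X^S, II-5 X^s Y, III-1 X^S X^S, III-2 X^S Y, III-3 X^S X^s, III-4 X^S X^s, III-5 X^s X^s.
In this assignment every recorded phenotype matches its genotype and every non-founder's genotype is obtainable from its parents' genotypes, so the pedigree is consistent.

Yes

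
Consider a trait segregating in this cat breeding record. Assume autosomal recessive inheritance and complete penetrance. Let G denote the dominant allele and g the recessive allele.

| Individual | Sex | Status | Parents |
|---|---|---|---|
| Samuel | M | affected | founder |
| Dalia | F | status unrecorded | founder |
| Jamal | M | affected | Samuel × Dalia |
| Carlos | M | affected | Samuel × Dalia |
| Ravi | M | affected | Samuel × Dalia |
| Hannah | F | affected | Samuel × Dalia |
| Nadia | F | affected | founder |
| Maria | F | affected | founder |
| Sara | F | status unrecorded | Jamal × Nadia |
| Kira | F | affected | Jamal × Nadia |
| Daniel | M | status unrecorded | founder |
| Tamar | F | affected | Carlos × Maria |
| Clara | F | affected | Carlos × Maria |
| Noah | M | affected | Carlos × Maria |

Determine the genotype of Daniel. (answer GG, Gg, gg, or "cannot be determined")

Daniel's phenotype is unrecorded, and no parent or child forces a single allele at both positions; consistent genotype assignments exist with Daniel as GG or Gg or gg.

cannot be determined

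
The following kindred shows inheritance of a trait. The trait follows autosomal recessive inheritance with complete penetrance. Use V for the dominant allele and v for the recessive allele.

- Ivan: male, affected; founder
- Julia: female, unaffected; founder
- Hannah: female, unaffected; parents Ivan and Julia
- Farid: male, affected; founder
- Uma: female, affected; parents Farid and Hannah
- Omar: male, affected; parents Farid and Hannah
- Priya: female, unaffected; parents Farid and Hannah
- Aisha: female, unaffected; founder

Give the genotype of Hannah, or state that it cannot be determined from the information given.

Vv

From phenotype alone, Hannah is VV or Vv.
Hannah is unaffected so carries V and received v from Ivan (vv), so Hannah is Vv.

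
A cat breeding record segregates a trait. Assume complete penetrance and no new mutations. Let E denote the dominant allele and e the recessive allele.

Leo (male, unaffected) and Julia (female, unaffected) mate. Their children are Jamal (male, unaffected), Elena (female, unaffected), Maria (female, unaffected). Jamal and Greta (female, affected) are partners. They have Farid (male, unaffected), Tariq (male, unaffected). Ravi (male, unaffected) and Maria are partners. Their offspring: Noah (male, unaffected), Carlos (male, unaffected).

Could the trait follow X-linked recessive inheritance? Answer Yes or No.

Under X-linked recessive, Farid (unaffected, male) cannot arise from Jamal (unaffected) × Greta (affected).

No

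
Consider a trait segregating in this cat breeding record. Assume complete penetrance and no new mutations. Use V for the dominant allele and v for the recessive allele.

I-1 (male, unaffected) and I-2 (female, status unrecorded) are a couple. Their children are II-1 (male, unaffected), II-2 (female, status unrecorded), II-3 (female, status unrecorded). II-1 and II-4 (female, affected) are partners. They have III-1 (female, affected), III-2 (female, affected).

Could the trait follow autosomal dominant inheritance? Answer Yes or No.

Yes

A consistent assignment under autosomal dominant exists: I-1 vv, I-2 Vv, II-1 vv, II-2 Vv, II-3 Vv, II-4 VV, III-1 Vv, III-2 Vv.
In this assignment every recorded phenotype matches its genotype and every non-founder's genotype is obtainable from its parents' genotypes, so the pedigree is consistent.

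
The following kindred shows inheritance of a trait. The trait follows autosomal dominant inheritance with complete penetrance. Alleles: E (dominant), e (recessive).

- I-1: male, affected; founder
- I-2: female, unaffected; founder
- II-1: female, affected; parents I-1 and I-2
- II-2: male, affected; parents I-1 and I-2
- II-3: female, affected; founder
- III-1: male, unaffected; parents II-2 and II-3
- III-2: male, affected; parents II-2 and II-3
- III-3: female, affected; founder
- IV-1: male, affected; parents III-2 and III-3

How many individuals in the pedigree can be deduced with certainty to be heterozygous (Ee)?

Obligate heterozygotes: II-1 is affected so carries E and received e from I-2 (ee), so II-1 is Ee; II-2 is affected so carries E and received e from I-2 (ee), so II-2 is Ee; II-3 is affected so carries E and passed e to III-1 (ee), so II-3 is Ee.
Every other individual is either homozygous by phenotype or has at least one consistent homozygous assignment, so the count is 3.

3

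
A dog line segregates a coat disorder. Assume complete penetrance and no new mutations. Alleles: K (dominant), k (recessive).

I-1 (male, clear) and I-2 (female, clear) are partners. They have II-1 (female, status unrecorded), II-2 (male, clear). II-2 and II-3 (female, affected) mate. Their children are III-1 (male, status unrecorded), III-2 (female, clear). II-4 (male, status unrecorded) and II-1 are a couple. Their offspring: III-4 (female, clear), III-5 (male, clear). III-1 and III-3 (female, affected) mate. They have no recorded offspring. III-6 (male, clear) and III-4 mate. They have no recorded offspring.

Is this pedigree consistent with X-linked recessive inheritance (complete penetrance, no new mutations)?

Yes

A consistent assignment under X-linked recessive exists: I-1 X^K Y, I-2 X^K X^K, II-1 X^K X^K, II-2 X^K Y, II-3 X^k X^k, II-4 X^K Y, III-1 X^k Y, III-2 X^K X^k, III-3 X^k X^k, III-4 X^K X^K, III-5 X^K Y, III-6 X^K Y.
In this assignment every recorded phenotype matches its genotype and every non-founder's genotype is obtainable from its parents' genotypes, so the pedigree is consistent.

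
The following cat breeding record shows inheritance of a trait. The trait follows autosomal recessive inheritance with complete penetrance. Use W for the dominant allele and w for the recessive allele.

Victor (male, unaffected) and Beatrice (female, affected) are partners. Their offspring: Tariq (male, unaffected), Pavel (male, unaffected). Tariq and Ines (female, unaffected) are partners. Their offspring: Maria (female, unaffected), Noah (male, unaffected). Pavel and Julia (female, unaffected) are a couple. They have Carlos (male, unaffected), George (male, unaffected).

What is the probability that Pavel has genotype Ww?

1

Pavel is unaffected so carries W and received w from Beatrice (ww), so Pavel is Ww, giving P(Ww) = 1.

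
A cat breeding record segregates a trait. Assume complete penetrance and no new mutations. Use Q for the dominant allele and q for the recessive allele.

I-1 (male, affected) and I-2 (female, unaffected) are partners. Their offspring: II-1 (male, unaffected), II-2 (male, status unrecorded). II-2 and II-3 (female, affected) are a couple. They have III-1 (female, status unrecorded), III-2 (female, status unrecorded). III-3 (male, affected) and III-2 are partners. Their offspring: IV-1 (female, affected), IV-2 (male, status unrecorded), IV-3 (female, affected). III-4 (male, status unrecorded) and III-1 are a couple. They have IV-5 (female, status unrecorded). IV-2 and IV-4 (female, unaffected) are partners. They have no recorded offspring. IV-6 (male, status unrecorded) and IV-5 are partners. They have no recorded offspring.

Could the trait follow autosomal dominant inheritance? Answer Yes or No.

A consistent assignment under autosomal dominant exists: I-1 Qq, I-2 qq, II-1 qq, II-2 Qq, II-3 QQ, III-1 QQ, III-2 QQ, III-3 QQ, III-4 QQ, IV-1 QQ, IV-2 QQ, IV-3 QQ, IV-4 qq, IV-5 QQ, IV-6 QQ.
In this assignment every recorded phenotype matches its genotype and every non-founder's genotype is obtainable from its parents' genotypes, so the pedigree is consistent.

Yes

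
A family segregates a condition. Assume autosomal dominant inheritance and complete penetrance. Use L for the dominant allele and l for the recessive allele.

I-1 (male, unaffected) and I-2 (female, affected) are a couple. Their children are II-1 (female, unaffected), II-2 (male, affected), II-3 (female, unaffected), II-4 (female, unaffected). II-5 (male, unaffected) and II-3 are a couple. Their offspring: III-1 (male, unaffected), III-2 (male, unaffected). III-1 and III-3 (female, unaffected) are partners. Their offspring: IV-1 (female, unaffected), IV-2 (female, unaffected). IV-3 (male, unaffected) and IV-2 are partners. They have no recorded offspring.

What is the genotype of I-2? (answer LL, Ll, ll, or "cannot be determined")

Ll

From phenotype alone, I-2 is LL or Ll.
I-2 is affected so carries L and passed l to II-1 (ll), so I-2 is Ll.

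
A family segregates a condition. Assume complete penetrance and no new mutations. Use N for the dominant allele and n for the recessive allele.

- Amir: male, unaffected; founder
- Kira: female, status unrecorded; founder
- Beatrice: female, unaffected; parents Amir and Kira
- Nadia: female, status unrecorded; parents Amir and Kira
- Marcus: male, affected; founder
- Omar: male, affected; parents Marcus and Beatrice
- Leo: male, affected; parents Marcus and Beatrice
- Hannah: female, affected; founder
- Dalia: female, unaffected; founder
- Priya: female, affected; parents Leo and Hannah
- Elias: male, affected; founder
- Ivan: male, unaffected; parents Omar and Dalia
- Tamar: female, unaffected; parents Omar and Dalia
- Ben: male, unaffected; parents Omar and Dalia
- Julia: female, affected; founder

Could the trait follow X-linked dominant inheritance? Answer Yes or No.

No

Under X-linked dominant, Omar (affected, male) cannot arise from Marcus (affected) × Beatrice (unaffected).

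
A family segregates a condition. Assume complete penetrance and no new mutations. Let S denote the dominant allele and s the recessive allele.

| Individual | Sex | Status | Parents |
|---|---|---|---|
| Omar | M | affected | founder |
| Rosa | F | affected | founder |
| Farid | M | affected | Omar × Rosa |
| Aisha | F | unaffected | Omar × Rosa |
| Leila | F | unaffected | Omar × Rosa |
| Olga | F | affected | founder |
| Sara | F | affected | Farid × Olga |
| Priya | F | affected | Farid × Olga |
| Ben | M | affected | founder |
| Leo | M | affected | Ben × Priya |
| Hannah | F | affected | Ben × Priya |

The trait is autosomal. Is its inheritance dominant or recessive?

dominant

Omar and Rosa are both affected yet have an unaffected child Aisha. Under a recessive model two affected parents are homozygous and every child would be affected, so the trait cannot be recessive.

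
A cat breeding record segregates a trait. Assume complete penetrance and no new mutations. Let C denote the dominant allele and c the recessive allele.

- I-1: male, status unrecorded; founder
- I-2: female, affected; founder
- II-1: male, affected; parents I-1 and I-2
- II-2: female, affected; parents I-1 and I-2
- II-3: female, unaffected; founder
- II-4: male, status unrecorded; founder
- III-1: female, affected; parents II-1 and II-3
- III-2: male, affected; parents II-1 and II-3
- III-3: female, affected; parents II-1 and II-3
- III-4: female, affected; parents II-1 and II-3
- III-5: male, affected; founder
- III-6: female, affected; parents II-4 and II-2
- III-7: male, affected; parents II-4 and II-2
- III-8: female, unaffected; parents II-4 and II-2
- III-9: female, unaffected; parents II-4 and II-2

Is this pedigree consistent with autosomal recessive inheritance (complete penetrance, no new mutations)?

Yes

A consistent assignment under autosomal recessive exists: I-1 Cc, I-2 cc, II-1 cc, II-2 cc, II-3 Cc, II-4 Cc, III-1 cc, III-2 cc, III-3 cc, III-4 cc, III-5 cc, III-6 cc, III-7 cc, III-8 Cc, III-9 Cc.
In this assignment every recorded phenotype matches its genotype and every non-founder's genotype is obtainable from its parents' genotypes, so the pedigree is consistent.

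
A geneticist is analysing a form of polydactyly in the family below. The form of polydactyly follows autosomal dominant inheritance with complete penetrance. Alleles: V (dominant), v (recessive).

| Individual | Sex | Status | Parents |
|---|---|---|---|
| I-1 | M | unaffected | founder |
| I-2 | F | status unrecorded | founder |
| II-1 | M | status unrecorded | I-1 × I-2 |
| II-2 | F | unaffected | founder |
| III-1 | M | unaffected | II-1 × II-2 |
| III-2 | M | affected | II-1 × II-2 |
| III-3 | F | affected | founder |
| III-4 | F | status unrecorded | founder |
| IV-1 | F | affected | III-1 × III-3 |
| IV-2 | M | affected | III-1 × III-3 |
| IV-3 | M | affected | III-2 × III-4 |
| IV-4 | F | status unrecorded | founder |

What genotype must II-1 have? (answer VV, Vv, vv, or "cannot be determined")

Vv

From phenotype alone, II-1 is VV or Vv or vv.
II-1 passed V to III-2 (Vv, whose v came from II-2) and received v from I-1 (vv), so II-1 is Vv.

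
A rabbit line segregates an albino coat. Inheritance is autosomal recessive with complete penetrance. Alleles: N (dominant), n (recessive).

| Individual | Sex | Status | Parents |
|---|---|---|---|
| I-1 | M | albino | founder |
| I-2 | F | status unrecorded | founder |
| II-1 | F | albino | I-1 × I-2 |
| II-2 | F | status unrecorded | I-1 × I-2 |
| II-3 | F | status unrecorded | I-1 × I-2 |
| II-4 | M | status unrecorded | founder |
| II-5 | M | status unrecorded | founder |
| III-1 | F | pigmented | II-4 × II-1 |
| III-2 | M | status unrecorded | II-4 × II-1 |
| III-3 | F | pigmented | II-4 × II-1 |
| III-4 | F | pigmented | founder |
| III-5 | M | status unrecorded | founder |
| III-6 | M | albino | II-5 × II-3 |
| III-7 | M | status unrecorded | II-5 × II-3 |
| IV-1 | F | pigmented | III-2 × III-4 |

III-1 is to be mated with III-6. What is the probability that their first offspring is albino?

1/2

III-1 is pigmented so carries N and received n from II-1 (nn), so III-1 is Nn.
III-6 is albino, so III-6 is nn.
The cross gives 1/2 Nn : 1/2 nn, so P(offspring is albino) = 1/2.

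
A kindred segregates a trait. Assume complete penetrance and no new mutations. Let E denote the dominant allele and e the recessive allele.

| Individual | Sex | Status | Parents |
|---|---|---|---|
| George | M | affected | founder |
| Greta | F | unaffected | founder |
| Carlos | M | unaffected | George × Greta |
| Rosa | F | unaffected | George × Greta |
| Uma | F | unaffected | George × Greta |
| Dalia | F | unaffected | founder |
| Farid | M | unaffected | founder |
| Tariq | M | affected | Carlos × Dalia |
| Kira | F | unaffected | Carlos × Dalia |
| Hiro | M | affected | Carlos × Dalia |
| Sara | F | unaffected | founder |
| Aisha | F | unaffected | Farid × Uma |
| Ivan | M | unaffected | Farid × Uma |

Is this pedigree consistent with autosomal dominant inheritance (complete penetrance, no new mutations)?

Under autosomal dominant, Tariq (affected, male) cannot arise from Carlos (unaffected) × Dalia (unaffected).

No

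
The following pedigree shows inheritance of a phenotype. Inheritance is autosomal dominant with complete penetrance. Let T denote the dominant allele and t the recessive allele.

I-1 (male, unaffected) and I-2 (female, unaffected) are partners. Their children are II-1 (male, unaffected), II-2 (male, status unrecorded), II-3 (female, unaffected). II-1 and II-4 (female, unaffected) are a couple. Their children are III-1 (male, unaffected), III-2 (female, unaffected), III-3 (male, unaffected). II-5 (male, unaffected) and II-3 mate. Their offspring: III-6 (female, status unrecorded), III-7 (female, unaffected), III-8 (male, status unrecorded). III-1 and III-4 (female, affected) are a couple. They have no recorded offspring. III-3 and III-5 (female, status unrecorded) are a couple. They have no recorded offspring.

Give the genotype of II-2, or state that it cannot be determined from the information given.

tt

From phenotype alone, II-2 is TT or Tt or tt.
II-2 received t from I-1 (tt) and received t from I-2 (tt), so II-2 is tt.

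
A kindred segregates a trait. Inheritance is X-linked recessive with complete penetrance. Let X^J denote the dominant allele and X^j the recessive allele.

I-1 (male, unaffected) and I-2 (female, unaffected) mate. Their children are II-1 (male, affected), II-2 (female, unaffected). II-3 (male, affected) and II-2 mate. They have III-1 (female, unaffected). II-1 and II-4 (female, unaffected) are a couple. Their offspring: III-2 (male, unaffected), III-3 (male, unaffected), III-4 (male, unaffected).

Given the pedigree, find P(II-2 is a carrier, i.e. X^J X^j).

1/3

I-1 is unaffected, so I-1 is X^J Y.
I-2 is unaffected so carries J and passed j to II-1 (X^j Y), so I-2 is X^J X^j.
Their cross gives offspring ratios 1/2 X^J X^J : 1/2 X^J X^j. Conditioning on II-2 being unaffected, P(X^J X^j) = 1/2 / 1 = 1/2 before taking II-2's own offspring into account.
II-3 is affected, so II-3 is X^j Y.
Now use II-2's offspring. Probability of each recorded status — unaffected daughter III-1: 1/2 if II-2 is X^J X^j, 1 if X^J X^J.
Bayes: P(X^J X^j) = 1/2·1/2 / (1/2·1/2 + 1/2·1) = 1/3.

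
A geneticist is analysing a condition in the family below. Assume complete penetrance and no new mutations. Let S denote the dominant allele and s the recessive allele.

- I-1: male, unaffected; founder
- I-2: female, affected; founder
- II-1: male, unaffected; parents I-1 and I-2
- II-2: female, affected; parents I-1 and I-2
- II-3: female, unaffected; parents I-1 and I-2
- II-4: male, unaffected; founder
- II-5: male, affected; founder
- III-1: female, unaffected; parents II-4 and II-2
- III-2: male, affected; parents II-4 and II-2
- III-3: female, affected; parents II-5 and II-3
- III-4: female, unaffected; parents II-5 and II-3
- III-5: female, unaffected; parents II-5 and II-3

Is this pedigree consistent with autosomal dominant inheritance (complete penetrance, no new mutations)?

A consistent assignment under autosomal dominant exists: I-1 ss, I-2 Ss, II-1 ss, II-2 Ss, II-3 ss, II-4 ss, II-5 Ss, III-1 ss, III-2 Ss, III-3 Ss, III-4 ss, III-5 ss.
In this assignment every recorded phenotype matches its genotype and every non-founder's genotype is obtainable from its parents' genotypes, so the pedigree is consistent.

Yes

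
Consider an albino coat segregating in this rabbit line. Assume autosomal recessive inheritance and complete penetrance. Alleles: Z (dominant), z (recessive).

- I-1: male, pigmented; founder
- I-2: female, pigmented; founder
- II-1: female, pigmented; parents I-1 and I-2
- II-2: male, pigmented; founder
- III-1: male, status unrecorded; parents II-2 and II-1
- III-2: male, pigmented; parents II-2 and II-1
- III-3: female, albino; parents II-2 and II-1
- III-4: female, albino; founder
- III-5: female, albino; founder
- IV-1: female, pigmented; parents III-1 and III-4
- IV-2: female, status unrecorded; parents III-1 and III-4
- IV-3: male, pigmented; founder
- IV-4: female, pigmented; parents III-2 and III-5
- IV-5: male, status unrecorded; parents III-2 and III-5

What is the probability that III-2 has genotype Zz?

II-2 is pigmented so carries Z and passed z to III-3 (zz), so II-2 is Zz.
II-1 is pigmented so carries Z and passed z to III-3 (zz), so II-1 is Zz.
Their cross gives offspring ratios 1/4 ZZ : 1/2 Zz : 1/4 zz. Conditioning on III-2 being pigmented, P(Zz) = 1/2 / 3/4 = 2/3 before taking III-2's own offspring into account.
III-5 is albino, so III-5 is zz.
Now use III-2's offspring. Probability of each recorded status — pigmented daughter IV-4: 1/2 if III-2 is Zz, 1 if ZZ. (IV-5: equally likely either way, so uninformative.)
Bayes: P(Zz) = 2/3·1/2 / (2/3·1/2 + 1/3·1) = 1/2.

1/2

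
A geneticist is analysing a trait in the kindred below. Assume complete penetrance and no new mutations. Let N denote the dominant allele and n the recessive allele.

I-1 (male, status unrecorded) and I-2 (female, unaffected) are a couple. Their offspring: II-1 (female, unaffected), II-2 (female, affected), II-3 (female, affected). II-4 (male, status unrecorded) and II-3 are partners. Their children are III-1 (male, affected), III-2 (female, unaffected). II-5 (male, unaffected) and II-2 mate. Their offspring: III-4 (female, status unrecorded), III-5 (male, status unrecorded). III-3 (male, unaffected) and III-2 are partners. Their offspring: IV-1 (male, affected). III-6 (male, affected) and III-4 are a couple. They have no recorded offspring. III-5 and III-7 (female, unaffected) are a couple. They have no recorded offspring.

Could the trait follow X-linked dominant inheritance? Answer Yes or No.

Under X-linked dominant, IV-1 (affected, male) cannot arise from III-3 (unaffected) × III-2 (unaffected).

No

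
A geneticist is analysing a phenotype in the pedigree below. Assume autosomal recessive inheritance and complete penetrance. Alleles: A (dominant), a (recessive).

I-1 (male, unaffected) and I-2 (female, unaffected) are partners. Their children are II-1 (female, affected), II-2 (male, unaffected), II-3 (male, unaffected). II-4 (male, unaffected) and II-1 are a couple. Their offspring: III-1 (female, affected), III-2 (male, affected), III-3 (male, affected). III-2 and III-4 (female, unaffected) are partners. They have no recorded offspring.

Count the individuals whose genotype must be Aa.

3

Obligate heterozygotes: I-1 is unaffected so carries A and passed a to II-1 (aa), so I-1 is Aa; I-2 is unaffected so carries A and passed a to II-1 (aa), so I-2 is Aa; II-4 is unaffected so carries A and passed a to III-1 (aa), so II-4 is Aa.
Every other individual is either homozygous by phenotype or has at least one consistent homozygous assignment, so the count is 3.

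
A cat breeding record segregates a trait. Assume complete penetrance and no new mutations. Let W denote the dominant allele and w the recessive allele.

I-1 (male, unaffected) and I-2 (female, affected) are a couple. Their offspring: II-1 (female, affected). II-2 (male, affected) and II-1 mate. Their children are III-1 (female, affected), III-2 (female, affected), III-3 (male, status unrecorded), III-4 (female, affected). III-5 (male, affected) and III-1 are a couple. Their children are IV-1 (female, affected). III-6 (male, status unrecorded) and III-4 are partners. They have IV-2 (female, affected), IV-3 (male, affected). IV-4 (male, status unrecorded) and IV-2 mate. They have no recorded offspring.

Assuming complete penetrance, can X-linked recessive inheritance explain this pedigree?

Under X-linked recessive, II-1 (affected, female) cannot arise from I-1 (unaffected) × I-2 (affected).

No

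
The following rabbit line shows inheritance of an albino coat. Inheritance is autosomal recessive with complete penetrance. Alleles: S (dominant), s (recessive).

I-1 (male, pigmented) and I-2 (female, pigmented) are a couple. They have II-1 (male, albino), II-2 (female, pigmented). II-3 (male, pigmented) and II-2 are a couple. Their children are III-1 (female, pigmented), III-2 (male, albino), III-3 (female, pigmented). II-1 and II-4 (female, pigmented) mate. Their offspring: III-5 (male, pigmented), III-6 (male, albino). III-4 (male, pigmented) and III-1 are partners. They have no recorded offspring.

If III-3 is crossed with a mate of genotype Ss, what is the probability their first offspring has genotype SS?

II-3 is pigmented so carries S and passed s to III-2 (ss), so II-3 is Ss.
II-2 is pigmented so carries S and passed s to III-2 (ss), so II-2 is Ss.
III-3 is a pigmented offspring of II-3 (Ss) × II-2 (Ss), whose cross gives 1/4 SS : 1/2 Ss : 1/4 ss; conditioning on being pigmented, III-3 is SS with probability 1/3, Ss with probability 2/3.
Summing over parental genotype combinations, P(offspring has genotype SS) = 1/3·1/2 + 2/3·1/4 = 1/3.

1/3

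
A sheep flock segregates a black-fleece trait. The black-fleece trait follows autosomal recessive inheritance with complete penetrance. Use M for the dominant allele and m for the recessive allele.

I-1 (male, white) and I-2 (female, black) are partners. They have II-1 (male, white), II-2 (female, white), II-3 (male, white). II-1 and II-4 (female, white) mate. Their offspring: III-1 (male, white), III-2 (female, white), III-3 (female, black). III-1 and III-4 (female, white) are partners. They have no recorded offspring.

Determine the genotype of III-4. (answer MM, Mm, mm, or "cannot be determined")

cannot be determined

III-4's phenotype allows MM or Mm, and no parent or child forces a single allele at both positions; consistent genotype assignments exist with III-4 as MM or Mm.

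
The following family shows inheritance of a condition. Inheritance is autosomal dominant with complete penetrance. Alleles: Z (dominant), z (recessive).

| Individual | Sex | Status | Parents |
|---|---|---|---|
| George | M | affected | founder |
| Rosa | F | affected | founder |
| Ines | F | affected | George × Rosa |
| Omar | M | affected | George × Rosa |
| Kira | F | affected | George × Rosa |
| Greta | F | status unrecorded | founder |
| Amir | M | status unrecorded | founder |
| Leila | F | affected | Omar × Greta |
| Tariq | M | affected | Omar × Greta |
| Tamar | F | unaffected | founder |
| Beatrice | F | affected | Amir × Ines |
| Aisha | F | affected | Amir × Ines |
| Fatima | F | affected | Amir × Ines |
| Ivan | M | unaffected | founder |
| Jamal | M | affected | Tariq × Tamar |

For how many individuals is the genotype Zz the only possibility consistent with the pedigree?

1

Obligate heterozygotes: Jamal is affected so carries Z and received z from Tamar (zz), so Jamal is Zz.
Every other individual is either homozygous by phenotype or has at least one consistent homozygous assignment, so the count is 1.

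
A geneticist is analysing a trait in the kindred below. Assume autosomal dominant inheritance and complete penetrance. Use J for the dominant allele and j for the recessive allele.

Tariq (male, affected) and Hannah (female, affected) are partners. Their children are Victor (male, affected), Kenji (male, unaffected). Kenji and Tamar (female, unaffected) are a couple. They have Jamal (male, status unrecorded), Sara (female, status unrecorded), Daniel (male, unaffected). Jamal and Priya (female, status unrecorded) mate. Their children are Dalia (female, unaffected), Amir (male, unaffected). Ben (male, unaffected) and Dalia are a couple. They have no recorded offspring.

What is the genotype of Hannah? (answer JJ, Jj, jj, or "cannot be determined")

Jj

From phenotype alone, Hannah is JJ or Jj.
Hannah is affected so carries J and passed j to Kenji (jj), so Hannah is Jj.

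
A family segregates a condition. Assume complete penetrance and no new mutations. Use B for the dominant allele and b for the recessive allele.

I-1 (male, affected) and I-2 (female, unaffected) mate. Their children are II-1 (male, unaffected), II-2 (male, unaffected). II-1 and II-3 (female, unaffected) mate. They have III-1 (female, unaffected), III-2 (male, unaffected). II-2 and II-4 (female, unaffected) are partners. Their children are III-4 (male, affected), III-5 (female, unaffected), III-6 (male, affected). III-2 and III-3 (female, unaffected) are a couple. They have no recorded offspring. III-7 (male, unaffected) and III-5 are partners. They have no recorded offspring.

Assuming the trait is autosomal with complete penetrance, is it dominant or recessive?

II-2 and II-4 are both unaffected yet have an affected child III-4. Under dominance, an affected child requires at least one affected parent, so the trait cannot be dominant.

recessive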